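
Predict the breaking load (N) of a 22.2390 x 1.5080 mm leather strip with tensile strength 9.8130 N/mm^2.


Formula: F = TS * w * t
Substituting: F = 9.8130 * 22.2390 * 1.5080
Result: 329.0928 N


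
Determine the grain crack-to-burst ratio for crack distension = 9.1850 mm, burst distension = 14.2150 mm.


Formula: Ratio = crack / burst
Substituting: Ratio = 9.1850 / 14.2150
Result: 0.6461


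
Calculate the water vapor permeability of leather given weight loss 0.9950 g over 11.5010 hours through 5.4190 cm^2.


Formula: WVP = loss / (area * time)
Substituting: WVP = 0.9950 / (5.4190 * 11.5010)
Result: 0.015965 g/(cm^2*hr)


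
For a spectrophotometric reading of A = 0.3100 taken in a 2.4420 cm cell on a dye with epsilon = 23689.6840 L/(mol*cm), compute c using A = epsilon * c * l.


Formula: c = A / (epsilon * l)
Substituting: c = 0.3100 / (23689.6840 * 2.4420)
Result: 5.3587e-06 mol/L


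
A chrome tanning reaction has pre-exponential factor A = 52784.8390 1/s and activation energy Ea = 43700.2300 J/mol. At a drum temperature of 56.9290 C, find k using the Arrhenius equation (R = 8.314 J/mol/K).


T_K = T_C + 273.15 = 56.9290 + 273.15 = 330.0790 K
exponent = -Ea / (R * T_K) = -43700.2300 / (8.314 * 330.0790) = -15.9241
k = A * exp(exponent) = 52784.8390 * exp(-15.9241) = 0.00640835 1/s


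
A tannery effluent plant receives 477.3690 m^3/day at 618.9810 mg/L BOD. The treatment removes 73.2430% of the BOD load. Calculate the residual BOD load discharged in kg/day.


Load_in = volume * conc / 1000 = 477.3690 * 618.9810 / 1000 = 295.4823 kg/day
Removed = Load_in * eff / 100 = 295.4823 * 73.2430 / 100 = 216.4201 kg/day
Load_out = Load_in - Removed = 295.4823 - 216.4201 = 79.0622 kg/day


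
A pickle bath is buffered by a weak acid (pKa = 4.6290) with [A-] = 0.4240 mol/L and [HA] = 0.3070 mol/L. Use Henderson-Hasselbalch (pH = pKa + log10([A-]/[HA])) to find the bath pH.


ratio = [A-] / [HA] = 0.4240 / 0.3070 = 1.3811
log10(ratio) = 0.1402
pH = pKa + log10(ratio) = 4.6290 + 0.1402 = 4.7692


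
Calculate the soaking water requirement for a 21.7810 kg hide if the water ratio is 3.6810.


Formula: Water = hide_weight * ratio
Substituting: Water = 21.7810 * 3.6810
Result: 80.1759 kg


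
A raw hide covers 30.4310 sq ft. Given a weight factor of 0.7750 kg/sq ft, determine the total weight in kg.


Formula: Weight = area * weight_per_sqft
Substituting: Weight = 30.4310 * 0.7750
Result: 23.5840 kg


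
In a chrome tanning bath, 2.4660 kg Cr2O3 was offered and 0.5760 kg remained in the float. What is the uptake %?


Formula: Uptake = (offered - residual) / offered * 100
Substituting: Uptake = (2.4660 - 0.5760) / 2.4660 * 100
Result: 76.6423 %


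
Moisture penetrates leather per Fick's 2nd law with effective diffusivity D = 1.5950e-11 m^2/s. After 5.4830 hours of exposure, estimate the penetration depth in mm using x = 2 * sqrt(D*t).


t = 5.4830 hr * 3600 = 19738.8000 s
D * t = 1.5950e-11 * 19738.8000 = 3.1483e-07
x = 2 * sqrt(D*t) = 2 * sqrt(3.1483e-07) = 0.0011222 m = 1.1222 mm


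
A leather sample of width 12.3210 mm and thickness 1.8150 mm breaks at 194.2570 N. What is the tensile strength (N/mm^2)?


Formula: TS = force / (width * thickness)
Substituting: TS = 194.2570 / (12.3210 * 1.8150)
Result: 8.6867 N/mm^2


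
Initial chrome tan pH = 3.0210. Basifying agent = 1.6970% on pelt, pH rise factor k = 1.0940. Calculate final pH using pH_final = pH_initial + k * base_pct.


Formula: pH_final = pH_initial + k * base_pct
Substituting: pH_final = 3.0210 + 1.0940 * 1.6970
Result: 4.8775


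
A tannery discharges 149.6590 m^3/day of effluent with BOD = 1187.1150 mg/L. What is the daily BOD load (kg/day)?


Formula: BOD_load = volume * conc / 1000
Substituting: BOD_load = 149.6590 * 1187.1150 / 1000
Result: 177.6624 kg/day


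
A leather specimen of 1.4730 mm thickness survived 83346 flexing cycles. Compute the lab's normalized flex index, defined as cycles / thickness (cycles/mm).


Formula: Index = cycles / thickness
Substituting: Index = 83346 / 1.4730
Result: 56582.4847 cycles/mm


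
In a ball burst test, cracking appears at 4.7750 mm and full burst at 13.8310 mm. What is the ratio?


Formula: Ratio = crack / burst
Substituting: Ratio = 4.7750 / 13.8310
Result: 0.3452


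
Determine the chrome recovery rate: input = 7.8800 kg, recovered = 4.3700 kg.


Formula: Recovery = recovered / input * 100
Substituting: Recovery = 4.3700 / 7.8800 * 100
Result: 55.4569 %


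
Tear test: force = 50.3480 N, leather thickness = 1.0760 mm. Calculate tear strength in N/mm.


Formula: Tear strength = force / thickness
Substituting: Tear strength = 50.3480 / 1.0760
Result: 46.7918 N/mm


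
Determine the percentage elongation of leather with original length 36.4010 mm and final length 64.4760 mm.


Formula: Elongation = (Lf - L0) / L0 * 100
Substituting: Elongation = (64.4760 - 36.4010) / 36.4010 * 100
Result: 77.1270 %


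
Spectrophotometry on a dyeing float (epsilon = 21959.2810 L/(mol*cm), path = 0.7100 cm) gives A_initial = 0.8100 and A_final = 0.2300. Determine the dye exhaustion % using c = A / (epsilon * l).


c_initial = A_i / (epsilon * l) = 0.8100 / (21959.2810 * 0.7100) = 5.1953e-05 mol/L
c_final = A_f / (epsilon * l) = 0.2300 / (21959.2810 * 0.7100) = 1.4752e-05 mol/L
Exhaustion = (c_initial - c_final) / c_initial * 100 = (5.1953e-05 - 1.4752e-05) / 5.1953e-05 * 100 = 71.6049 %


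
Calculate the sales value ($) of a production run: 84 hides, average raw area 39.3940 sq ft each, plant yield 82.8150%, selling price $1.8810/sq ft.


Raw_total = N * avg_area = 84 * 39.3940 = 3309.0960 sq ft
Finished = Raw_total * yield / 100 = 3309.0960 * 82.8150 / 100 = 2740.4279 sq ft
Value = Finished * price = 2740.4279 * 1.8810 = 5154.7448 $


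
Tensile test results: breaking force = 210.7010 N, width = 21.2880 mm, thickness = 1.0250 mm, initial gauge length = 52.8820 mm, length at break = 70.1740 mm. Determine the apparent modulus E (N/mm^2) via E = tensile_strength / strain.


TS = F / (w * t) = 210.7010 / (21.2880 * 1.0250) = 9.6562 N/mm^2
strain = (Lf - L0) / L0 = (70.1740 - 52.8820) / 52.8820 = 0.3270
E = TS / strain = 9.6562 / 0.3270 = 29.5305 N/mm^2


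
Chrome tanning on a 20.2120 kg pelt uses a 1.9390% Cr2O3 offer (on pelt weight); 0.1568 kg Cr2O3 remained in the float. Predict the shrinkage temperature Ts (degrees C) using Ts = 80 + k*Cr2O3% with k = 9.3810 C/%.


Offered = pelt * offer_pct / 100 = 20.2120 * 1.9390 / 100 = 0.3919 kg
Uptake = offered - residual = 0.3919 - 0.1568 = 0.2351 kg
Cr2O3% on pelt = uptake / pelt * 100 = 0.2351 / 20.2120 * 100 = 1.1632 %
Ts = 80 + k * Cr2O3% = 80 + 9.3810 * 1.1632 = 90.9122 C


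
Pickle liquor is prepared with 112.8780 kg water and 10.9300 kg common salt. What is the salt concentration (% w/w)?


Formula: Conc = salt / (water + salt) * 100
Substituting: Conc = 10.9300 / (112.8780 + 10.9300) * 100
Result: 8.8282 %


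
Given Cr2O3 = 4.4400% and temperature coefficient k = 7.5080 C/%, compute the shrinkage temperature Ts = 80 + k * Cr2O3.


Formula: Ts = 80 + k * Cr2O3
Substituting: Ts = 80 + 7.5080 * 4.4400
Result: 113.3355 C


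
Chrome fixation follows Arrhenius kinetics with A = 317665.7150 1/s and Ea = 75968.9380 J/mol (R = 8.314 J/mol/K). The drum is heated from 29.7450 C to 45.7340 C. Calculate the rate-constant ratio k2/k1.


T1 = 29.7450 + 273.15 = 302.8950 K; T2 = 45.7340 + 273.15 = 318.8840 K
k1 = A * exp(-Ea/(R*T1)) = 317665.7150 * exp(-75968.9380/(8.314*302.8950)) = 2.5151e-08 1/s
k2 = A * exp(-Ea/(R*T2)) = 317665.7150 * exp(-75968.9380/(8.314*318.8840)) = 1.1415e-07 1/s
k2/k1 = 1.1415e-07 / 2.5151e-08 = 4.5385


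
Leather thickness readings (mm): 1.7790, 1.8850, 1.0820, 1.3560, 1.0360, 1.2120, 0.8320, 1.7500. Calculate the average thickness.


Formula: Average = sum / n
Substituting: Average = 10.9320 / 8
Result: 1.3665 mm


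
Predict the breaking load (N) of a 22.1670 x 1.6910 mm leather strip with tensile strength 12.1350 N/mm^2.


Formula: F = TS * w * t
Substituting: F = 12.1350 * 22.1670 * 1.6910
Result: 454.8732 N


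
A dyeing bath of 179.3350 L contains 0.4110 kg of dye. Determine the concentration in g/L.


Formula: Conc = dye_mass(kg) / volume(L) * 1000
Substituting: Conc = 0.4110 / 179.3350 * 1000
Result: 2.2918 g/L


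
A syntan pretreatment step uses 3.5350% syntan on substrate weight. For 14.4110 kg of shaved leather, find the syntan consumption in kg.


Formula: Syntan = substrate * pct / 100
Substituting: Syntan = 14.4110 * 3.5350 / 100
Result: 0.5094 kg


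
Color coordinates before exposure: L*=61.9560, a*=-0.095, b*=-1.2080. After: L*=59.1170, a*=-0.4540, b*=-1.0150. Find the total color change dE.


dL = -2.8390, da = -0.3590, db = 0.1930
dE = sqrt((-2.8390)^2 + (-0.3590)^2 + 0.1930^2) = 2.8681


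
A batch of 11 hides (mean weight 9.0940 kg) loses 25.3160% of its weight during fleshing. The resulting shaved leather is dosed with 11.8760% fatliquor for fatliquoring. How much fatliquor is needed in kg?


Total_raw = N * avg_wt = 11 * 9.0940 = 100.0340 kg
Substrate = Total_raw * (1 - loss/100) = 100.0340 * (1 - 25.3160/100) = 74.7094 kg
Fat = Substrate * pct / 100 = 74.7094 * 11.8760 / 100 = 8.8725 kg


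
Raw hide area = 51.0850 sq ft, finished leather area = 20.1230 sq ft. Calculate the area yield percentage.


Formula: Yield = finished / raw * 100
Substituting: Yield = 20.1230 / 51.0850 * 100
Result: 39.3912 %


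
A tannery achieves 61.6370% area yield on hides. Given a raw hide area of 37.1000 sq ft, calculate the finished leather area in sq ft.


Formula: finished = raw * yield / 100
Substituting: finished = 37.1000 * 61.6370 / 100
Result: 22.8673 sq ft


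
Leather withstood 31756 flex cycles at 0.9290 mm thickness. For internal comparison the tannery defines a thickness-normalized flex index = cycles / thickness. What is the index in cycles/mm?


Formula: Index = cycles / thickness
Substituting: Index = 31756 / 0.9290
Result: 34182.9925 cycles/mm


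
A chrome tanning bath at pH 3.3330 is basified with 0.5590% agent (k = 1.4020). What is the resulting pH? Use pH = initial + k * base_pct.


Formula: pH_final = pH_initial + k * base_pct
Substituting: pH_final = 3.3330 + 1.4020 * 0.5590
Result: 4.1167


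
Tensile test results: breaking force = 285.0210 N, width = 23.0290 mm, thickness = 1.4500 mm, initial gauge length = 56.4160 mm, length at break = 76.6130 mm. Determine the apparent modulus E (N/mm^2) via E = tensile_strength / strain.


TS = F / (w * t) = 285.0210 / (23.0290 * 1.4500) = 8.5356 N/mm^2
strain = (Lf - L0) / L0 = (76.6130 - 56.4160) / 56.4160 = 0.3580
E = TS / strain = 8.5356 / 0.3580 = 23.8424 N/mm^2


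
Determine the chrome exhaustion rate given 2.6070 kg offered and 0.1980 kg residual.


Formula: Uptake = (offered - residual) / offered * 100
Substituting: Uptake = (2.6070 - 0.1980) / 2.6070 * 100
Result: 92.4051 %


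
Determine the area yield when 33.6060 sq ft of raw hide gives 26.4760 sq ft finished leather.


Formula: Yield = finished / raw * 100
Substituting: Yield = 26.4760 / 33.6060 * 100
Result: 78.7836 %


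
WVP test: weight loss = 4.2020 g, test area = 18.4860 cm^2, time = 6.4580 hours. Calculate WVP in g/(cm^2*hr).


Formula: WVP = loss / (area * time)
Substituting: WVP = 4.2020 / (18.4860 * 6.4580)
Result: 0.0351978 g/(cm^2*hr)


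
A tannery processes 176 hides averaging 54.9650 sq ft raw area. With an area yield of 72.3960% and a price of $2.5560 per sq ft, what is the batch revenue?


Raw_total = N * avg_area = 176 * 54.9650 = 9673.8400 sq ft
Finished = Raw_total * yield / 100 = 9673.8400 * 72.3960 / 100 = 7003.4732 sq ft
Value = Finished * price = 7003.4732 * 2.5560 = 17900.8775 $


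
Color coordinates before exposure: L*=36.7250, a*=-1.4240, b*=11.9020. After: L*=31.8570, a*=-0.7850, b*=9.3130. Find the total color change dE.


dL = -4.8680, da = 0.6390, db = -2.5890
dE = sqrt((-4.8680)^2 + 0.6390^2 + (-2.5890)^2) = 5.5506


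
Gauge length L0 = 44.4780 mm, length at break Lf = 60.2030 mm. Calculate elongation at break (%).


Formula: Elongation = (Lf - L0) / L0 * 100
Substituting: Elongation = (60.2030 - 44.4780) / 44.4780 * 100
Result: 35.3546 %


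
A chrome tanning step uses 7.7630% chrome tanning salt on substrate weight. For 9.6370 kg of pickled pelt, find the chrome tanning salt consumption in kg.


Formula: Chrome = substrate * pct / 100
Substituting: Chrome = 9.6370 * 7.7630 / 100
Result: 0.7481 kg


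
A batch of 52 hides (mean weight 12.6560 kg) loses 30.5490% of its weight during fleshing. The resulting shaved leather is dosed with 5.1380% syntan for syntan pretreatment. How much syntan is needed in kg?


Total_raw = N * avg_wt = 52 * 12.6560 = 658.1120 kg
Substrate = Total_raw * (1 - loss/100) = 658.1120 * (1 - 30.5490/100) = 457.0654 kg
Syntan = Substrate * pct / 100 = 457.0654 * 5.1380 / 100 = 23.4840 kg


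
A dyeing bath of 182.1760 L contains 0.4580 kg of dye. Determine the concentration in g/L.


Formula: Conc = dye_mass(kg) / volume(L) * 1000
Substituting: Conc = 0.4580 / 182.1760 * 1000
Result: 2.5141 g/L


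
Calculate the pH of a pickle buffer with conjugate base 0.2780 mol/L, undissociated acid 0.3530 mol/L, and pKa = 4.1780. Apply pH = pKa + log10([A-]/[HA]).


ratio = [A-] / [HA] = 0.2780 / 0.3530 = 0.7875
log10(ratio) = -0.1037
pH = pKa + log10(ratio) = 4.1780 - 0.1037 = 4.0743


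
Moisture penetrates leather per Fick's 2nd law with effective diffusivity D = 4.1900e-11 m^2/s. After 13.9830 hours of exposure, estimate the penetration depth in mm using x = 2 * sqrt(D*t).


t = 13.9830 hr * 3600 = 50338.8000 s
D * t = 4.1900e-11 * 50338.8000 = 2.1092e-06
x = 2 * sqrt(D*t) = 2 * sqrt(2.1092e-06) = 0.00290461 m = 2.9046 mm


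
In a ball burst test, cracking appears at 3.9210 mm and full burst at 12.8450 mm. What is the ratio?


Formula: Ratio = crack / burst
Substituting: Ratio = 3.9210 / 12.8450
Result: 0.3053


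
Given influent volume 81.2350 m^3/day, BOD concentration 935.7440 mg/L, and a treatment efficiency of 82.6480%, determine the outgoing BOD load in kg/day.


Load_in = volume * conc / 1000 = 81.2350 * 935.7440 / 1000 = 76.0152 kg/day
Removed = Load_in * eff / 100 = 76.0152 * 82.6480 / 100 = 62.8250 kg/day
Load_out = Load_in - Removed = 76.0152 - 62.8250 = 13.1902 kg/day


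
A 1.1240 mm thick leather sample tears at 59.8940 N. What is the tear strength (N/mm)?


Formula: Tear strength = force / thickness
Substituting: Tear strength = 59.8940 / 1.1240
Result: 53.2865 N/mm


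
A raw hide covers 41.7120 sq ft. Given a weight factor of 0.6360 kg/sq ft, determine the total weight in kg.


Formula: Weight = area * weight_per_sqft
Substituting: Weight = 41.7120 * 0.6360
Result: 26.5288 kg


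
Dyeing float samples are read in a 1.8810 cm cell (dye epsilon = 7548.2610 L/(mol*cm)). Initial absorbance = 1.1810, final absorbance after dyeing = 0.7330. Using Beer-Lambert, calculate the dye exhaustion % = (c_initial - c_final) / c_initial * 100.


c_initial = A_i / (epsilon * l) = 1.1810 / (7548.2610 * 1.8810) = 8.3179e-05 mol/L
c_final = A_f / (epsilon * l) = 0.7330 / (7548.2610 * 1.8810) = 5.1626e-05 mol/L
Exhaustion = (c_initial - c_final) / c_initial * 100 = (8.3179e-05 - 5.1626e-05) / 8.3179e-05 * 100 = 37.9340 %


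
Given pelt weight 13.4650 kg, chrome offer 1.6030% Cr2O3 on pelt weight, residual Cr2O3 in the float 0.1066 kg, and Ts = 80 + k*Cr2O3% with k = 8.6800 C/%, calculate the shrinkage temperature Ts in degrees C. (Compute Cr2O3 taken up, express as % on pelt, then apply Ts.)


Offered = pelt * offer_pct / 100 = 13.4650 * 1.6030 / 100 = 0.2158 kg
Uptake = offered - residual = 0.2158 - 0.1066 = 0.1092 kg
Cr2O3% on pelt = uptake / pelt * 100 = 0.1092 / 13.4650 * 100 = 0.8113 %
Ts = 80 + k * Cr2O3% = 80 + 8.6800 * 0.8113 = 87.0422 C


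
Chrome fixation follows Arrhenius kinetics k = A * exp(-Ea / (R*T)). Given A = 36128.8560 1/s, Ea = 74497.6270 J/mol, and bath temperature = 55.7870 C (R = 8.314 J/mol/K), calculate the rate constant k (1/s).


T_K = T_C + 273.15 = 55.7870 + 273.15 = 328.9370 K
exponent = -Ea / (R * T_K) = -74497.6270 / (8.314 * 328.9370) = -27.2408
k = A * exp(exponent) = 36128.8560 * exp(-27.2408) = 5.3374e-08 1/s


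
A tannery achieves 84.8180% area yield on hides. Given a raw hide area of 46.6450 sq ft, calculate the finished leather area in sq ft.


Formula: finished = raw * yield / 100
Substituting: finished = 46.6450 * 84.8180 / 100
Result: 39.5634 sq ft


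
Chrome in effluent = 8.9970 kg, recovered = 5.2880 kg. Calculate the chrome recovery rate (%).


Formula: Recovery = recovered / input * 100
Substituting: Recovery = 5.2880 / 8.9970 * 100
Result: 58.7751 %


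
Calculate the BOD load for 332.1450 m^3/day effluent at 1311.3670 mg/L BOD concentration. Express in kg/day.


Formula: BOD_load = volume * conc / 1000
Substituting: BOD_load = 332.1450 * 1311.3670 / 1000
Result: 435.5640 kg/day


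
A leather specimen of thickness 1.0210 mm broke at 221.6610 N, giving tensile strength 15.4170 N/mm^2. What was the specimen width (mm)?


Formula: w = F / (TS * t)
Substituting: w = 221.6610 / (15.4170 * 1.0210)
Result: 14.0820 mm


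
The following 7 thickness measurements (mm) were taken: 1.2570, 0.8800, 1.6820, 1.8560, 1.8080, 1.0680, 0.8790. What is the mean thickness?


Formula: Average = sum / n
Substituting: Average = 9.4300 / 7
Result: 1.3471 mm


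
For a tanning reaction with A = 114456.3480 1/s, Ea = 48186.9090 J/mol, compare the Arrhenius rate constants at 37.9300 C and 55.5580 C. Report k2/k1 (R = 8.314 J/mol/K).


T1 = 37.9300 + 273.15 = 311.0800 K; T2 = 55.5580 + 273.15 = 328.7080 K
k1 = A * exp(-Ea/(R*T1)) = 114456.3480 * exp(-48186.9090/(8.314*311.0800)) = 9.2704e-04 1/s
k2 = A * exp(-Ea/(R*T2)) = 114456.3480 * exp(-48186.9090/(8.314*328.7080)) = 0.00251787 1/s
k2/k1 = 0.00251787 / 9.2704e-04 = 2.7160


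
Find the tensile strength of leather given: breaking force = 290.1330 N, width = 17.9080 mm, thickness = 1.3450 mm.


Formula: TS = force / (width * thickness)
Substituting: TS = 290.1330 / (17.9080 * 1.3450)
Result: 12.0456 N/mm^2


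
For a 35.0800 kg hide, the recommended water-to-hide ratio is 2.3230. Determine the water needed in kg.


Formula: Water = hide_weight * ratio
Substituting: Water = 35.0800 * 2.3230
Result: 81.4908 kg


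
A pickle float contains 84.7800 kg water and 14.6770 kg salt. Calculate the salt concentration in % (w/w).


Formula: Conc = salt / (water + salt) * 100
Substituting: Conc = 14.6770 / (84.7800 + 14.6770) * 100
Result: 14.7571 %


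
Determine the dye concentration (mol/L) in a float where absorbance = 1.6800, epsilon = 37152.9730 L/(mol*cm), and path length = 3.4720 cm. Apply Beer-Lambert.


Formula: c = A / (epsilon * l)
Substituting: c = 1.6800 / (37152.9730 * 3.4720)
Result: 1.3024e-05 mol/L


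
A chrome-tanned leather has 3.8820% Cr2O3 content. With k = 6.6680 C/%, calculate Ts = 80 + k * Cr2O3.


Formula: Ts = 80 + k * Cr2O3
Substituting: Ts = 80 + 6.6680 * 3.8820
Result: 105.8852 C


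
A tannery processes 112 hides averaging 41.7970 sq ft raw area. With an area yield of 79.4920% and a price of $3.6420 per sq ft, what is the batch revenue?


Raw_total = N * avg_area = 112 * 41.7970 = 4681.2640 sq ft
Finished = Raw_total * yield / 100 = 4681.2640 * 79.4920 / 100 = 3721.2304 sq ft
Value = Finished * price = 3721.2304 * 3.6420 = 13552.7210 $


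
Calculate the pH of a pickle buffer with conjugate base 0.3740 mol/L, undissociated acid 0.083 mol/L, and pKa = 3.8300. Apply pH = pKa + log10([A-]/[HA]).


ratio = [A-] / [HA] = 0.3740 / 0.083 = 4.5060
log10(ratio) = 0.6538
pH = pKa + log10(ratio) = 3.8300 + 0.6538 = 4.4838


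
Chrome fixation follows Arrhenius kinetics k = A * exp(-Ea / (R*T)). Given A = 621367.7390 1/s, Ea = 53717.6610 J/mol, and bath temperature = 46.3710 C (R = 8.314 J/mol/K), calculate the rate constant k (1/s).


T_K = T_C + 273.15 = 46.3710 + 273.15 = 319.5210 K
exponent = -Ea / (R * T_K) = -53717.6610 / (8.314 * 319.5210) = -20.2212
k = A * exp(exponent) = 621367.7390 * exp(-20.2212) = 0.00102655 1/s


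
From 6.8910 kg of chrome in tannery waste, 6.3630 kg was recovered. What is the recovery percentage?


Formula: Recovery = recovered / input * 100
Substituting: Recovery = 6.3630 / 6.8910 * 100
Result: 92.3378 %


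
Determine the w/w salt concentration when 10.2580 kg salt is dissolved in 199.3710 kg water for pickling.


Formula: Conc = salt / (water + salt) * 100
Substituting: Conc = 10.2580 / (199.3710 + 10.2580) * 100
Result: 4.8934 %


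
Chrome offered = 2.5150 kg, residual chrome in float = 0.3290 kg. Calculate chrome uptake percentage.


Formula: Uptake = (offered - residual) / offered * 100
Substituting: Uptake = (2.5150 - 0.3290) / 2.5150 * 100
Result: 86.9185 %


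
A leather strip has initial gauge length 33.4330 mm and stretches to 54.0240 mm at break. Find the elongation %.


Formula: Elongation = (Lf - L0) / L0 * 100
Substituting: Elongation = (54.0240 - 33.4330) / 33.4330 * 100
Result: 61.5888 %


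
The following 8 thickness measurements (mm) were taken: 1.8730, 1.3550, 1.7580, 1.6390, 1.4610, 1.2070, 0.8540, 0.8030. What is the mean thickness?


Formula: Average = sum / n
Substituting: Average = 10.9500 / 8
Result: 1.3687 mm


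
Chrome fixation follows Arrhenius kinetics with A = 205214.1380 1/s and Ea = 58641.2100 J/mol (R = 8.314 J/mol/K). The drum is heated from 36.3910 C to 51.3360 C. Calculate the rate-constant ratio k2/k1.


T1 = 36.3910 + 273.15 = 309.5410 K; T2 = 51.3360 + 273.15 = 324.4860 K
k1 = A * exp(-Ea/(R*T1)) = 205214.1380 * exp(-58641.2100/(8.314*309.5410)) = 2.6075e-05 1/s
k2 = A * exp(-Ea/(R*T2)) = 205214.1380 * exp(-58641.2100/(8.314*324.4860)) = 7.4474e-05 1/s
k2/k1 = 7.4474e-05 / 2.6075e-05 = 2.8562


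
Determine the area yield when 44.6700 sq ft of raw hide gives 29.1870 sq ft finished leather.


Formula: Yield = finished / raw * 100
Substituting: Yield = 29.1870 / 44.6700 * 100
Result: 65.3392 %


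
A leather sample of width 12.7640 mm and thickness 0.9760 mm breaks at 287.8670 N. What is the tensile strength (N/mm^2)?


Formula: TS = force / (width * thickness)
Substituting: TS = 287.8670 / (12.7640 * 0.9760)
Result: 23.1076 N/mm^2


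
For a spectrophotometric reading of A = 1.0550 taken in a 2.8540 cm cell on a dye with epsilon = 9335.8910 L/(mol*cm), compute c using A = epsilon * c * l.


Formula: c = A / (epsilon * l)
Substituting: c = 1.0550 / (9335.8910 * 2.8540)
Result: 3.9595e-05 mol/L


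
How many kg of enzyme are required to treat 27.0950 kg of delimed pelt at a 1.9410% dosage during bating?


Formula: Enzyme = substrate * pct / 100
Substituting: Enzyme = 27.0950 * 1.9410 / 100
Result: 0.5259 kg


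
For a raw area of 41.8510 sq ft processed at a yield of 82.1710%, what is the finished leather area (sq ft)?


Formula: finished = raw * yield / 100
Substituting: finished = 41.8510 * 82.1710 / 100
Result: 34.3894 sq ft


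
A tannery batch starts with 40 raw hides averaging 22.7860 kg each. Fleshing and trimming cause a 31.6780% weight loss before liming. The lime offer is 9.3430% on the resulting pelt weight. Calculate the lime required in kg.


Total_raw = N * avg_wt = 40 * 22.7860 = 911.4400 kg
Substrate = Total_raw * (1 - loss/100) = 911.4400 * (1 - 31.6780/100) = 622.7140 kg
Lime = Substrate * pct / 100 = 622.7140 * 9.3430 / 100 = 58.1802 kg


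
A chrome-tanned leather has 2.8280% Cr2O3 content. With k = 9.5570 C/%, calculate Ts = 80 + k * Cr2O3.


Formula: Ts = 80 + k * Cr2O3
Substituting: Ts = 80 + 9.5570 * 2.8280
Result: 107.0272 C


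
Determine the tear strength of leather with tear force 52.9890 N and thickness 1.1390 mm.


Formula: Tear strength = force / thickness
Substituting: Tear strength = 52.9890 / 1.1390
Result: 46.5224 N/mm


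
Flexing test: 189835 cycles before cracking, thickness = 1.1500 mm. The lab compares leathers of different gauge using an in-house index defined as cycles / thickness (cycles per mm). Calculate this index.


Formula: Index = cycles / thickness
Substituting: Index = 189835 / 1.1500
Result: 165073.9130 cycles/mm


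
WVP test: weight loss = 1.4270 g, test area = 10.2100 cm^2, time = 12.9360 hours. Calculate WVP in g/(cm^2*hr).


Formula: WVP = loss / (area * time)
Substituting: WVP = 1.4270 / (10.2100 * 12.9360)
Result: 0.0108043 g/(cm^2*hr)


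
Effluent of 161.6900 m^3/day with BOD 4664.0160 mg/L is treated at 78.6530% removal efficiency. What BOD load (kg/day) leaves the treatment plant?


Load_in = volume * conc / 1000 = 161.6900 * 4664.0160 / 1000 = 754.1247 kg/day
Removed = Load_in * eff / 100 = 754.1247 * 78.6530 / 100 = 593.1417 kg/day
Load_out = Load_in - Removed = 754.1247 - 593.1417 = 160.9830 kg/day


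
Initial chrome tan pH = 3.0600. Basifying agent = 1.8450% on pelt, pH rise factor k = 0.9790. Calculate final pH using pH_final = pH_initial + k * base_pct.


Formula: pH_final = pH_initial + k * base_pct
Substituting: pH_final = 3.0600 + 0.9790 * 1.8450
Result: 4.8663


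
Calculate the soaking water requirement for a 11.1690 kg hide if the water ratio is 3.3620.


Formula: Water = hide_weight * ratio
Substituting: Water = 11.1690 * 3.3620
Result: 37.5502 kg


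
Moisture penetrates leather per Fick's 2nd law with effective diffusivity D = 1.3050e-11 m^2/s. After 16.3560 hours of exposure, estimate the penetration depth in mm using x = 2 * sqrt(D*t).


t = 16.3560 hr * 3600 = 58881.6000 s
D * t = 1.3050e-11 * 58881.6000 = 7.6840e-07
x = 2 * sqrt(D*t) = 2 * sqrt(7.6840e-07) = 0.00175317 m = 1.7532 mm


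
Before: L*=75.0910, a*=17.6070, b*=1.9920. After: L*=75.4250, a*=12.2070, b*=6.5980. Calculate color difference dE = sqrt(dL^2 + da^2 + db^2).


dL = 0.3340, da = -5.4000, db = 4.6060
dE = sqrt(0.3340^2 + (-5.4000)^2 + 4.6060^2) = 7.1054


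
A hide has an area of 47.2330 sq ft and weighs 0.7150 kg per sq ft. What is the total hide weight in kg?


Formula: Weight = area * weight_per_sqft
Substituting: Weight = 47.2330 * 0.7150
Result: 33.7716 kg


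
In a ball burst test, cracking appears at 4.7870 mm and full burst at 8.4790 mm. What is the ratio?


Formula: Ratio = crack / burst
Substituting: Ratio = 4.7870 / 8.4790
Result: 0.5646


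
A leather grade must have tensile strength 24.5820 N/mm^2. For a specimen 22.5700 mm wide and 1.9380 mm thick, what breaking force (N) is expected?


Formula: F = TS * w * t
Substituting: F = 24.5820 * 22.5700 * 1.9380
Result: 1075.2329 N


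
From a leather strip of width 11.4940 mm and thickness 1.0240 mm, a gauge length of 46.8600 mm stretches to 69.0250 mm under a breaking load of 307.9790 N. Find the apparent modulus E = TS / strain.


TS = F / (w * t) = 307.9790 / (11.4940 * 1.0240) = 26.1668 N/mm^2
strain = (Lf - L0) / L0 = (69.0250 - 46.8600) / 46.8600 = 0.4730
E = TS / strain = 26.1668 / 0.4730 = 55.3203 N/mm^2


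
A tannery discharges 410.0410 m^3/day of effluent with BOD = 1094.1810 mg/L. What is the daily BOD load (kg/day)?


Formula: BOD_load = volume * conc / 1000
Substituting: BOD_load = 410.0410 * 1094.1810 / 1000
Result: 448.6591 kg/day


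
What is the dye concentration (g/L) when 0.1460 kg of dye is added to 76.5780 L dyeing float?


Formula: Conc = dye_mass(kg) / volume(L) * 1000
Substituting: Conc = 0.1460 / 76.5780 * 1000
Result: 1.9066 g/L


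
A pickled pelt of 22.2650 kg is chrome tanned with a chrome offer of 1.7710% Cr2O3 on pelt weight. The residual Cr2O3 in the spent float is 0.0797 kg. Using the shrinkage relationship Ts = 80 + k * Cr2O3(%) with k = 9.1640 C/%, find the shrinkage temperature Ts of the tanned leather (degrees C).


Offered = pelt * offer_pct / 100 = 22.2650 * 1.7710 / 100 = 0.3943 kg
Uptake = offered - residual = 0.3943 - 0.0797 = 0.3146 kg
Cr2O3% on pelt = uptake / pelt * 100 = 0.3146 / 22.2650 * 100 = 1.4130 %
Ts = 80 + k * Cr2O3% = 80 + 9.1640 * 1.4130 = 92.9491 C


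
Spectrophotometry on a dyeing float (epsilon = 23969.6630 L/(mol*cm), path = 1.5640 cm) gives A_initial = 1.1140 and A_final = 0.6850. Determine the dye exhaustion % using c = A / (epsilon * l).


c_initial = A_i / (epsilon * l) = 1.1140 / (23969.6630 * 1.5640) = 2.9716e-05 mol/L
c_final = A_f / (epsilon * l) = 0.6850 / (23969.6630 * 1.5640) = 1.8272e-05 mol/L
Exhaustion = (c_initial - c_final) / c_initial * 100 = (2.9716e-05 - 1.8272e-05) / 2.9716e-05 * 100 = 38.5099 %


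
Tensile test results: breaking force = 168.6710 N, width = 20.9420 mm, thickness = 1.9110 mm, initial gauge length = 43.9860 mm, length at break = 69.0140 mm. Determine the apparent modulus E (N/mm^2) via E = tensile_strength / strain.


TS = F / (w * t) = 168.6710 / (20.9420 * 1.9110) = 4.2147 N/mm^2
strain = (Lf - L0) / L0 = (69.0140 - 43.9860) / 43.9860 = 0.5690
E = TS / strain = 4.2147 / 0.5690 = 7.4071 N/mm^2


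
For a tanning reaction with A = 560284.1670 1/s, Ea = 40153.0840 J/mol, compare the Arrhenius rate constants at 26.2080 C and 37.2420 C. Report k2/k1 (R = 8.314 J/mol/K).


T1 = 26.2080 + 273.15 = 299.3580 K; T2 = 37.2420 + 273.15 = 310.3920 K
k1 = A * exp(-Ea/(R*T1)) = 560284.1670 * exp(-40153.0840/(8.314*299.3580)) = 0.0551936 1/s
k2 = A * exp(-Ea/(R*T2)) = 560284.1670 * exp(-40153.0840/(8.314*310.3920)) = 0.0979402 1/s
k2/k1 = 0.0979402 / 0.0551936 = 1.7745


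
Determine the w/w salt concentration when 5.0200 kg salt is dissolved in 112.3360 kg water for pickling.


Formula: Conc = salt / (water + salt) * 100
Substituting: Conc = 5.0200 / (112.3360 + 5.0200) * 100
Result: 4.2776 %


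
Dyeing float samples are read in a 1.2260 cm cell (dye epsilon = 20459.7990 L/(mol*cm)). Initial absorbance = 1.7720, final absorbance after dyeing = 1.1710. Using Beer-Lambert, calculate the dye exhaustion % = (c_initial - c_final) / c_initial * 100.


c_initial = A_i / (epsilon * l) = 1.7720 / (20459.7990 * 1.2260) = 7.0643e-05 mol/L
c_final = A_f / (epsilon * l) = 1.1710 / (20459.7990 * 1.2260) = 4.6684e-05 mol/L
Exhaustion = (c_initial - c_final) / c_initial * 100 = (7.0643e-05 - 4.6684e-05) / 7.0643e-05 * 100 = 33.9165 %


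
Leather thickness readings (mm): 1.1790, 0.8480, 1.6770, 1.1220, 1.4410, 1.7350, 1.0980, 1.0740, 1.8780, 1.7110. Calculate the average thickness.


Formula: Average = sum / n
Substituting: Average = 13.7630 / 10
Result: 1.3763 mm


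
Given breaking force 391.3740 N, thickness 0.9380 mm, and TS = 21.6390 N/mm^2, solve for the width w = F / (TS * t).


Formula: w = F / (TS * t)
Substituting: w = 391.3740 / (21.6390 * 0.9380)
Result: 19.2820 mm


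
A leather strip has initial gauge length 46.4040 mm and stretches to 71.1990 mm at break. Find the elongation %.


Formula: Elongation = (Lf - L0) / L0 * 100
Substituting: Elongation = (71.1990 - 46.4040) / 46.4040 * 100
Result: 53.4329 %


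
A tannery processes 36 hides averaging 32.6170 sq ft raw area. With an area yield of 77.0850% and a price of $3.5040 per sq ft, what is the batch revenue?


Raw_total = N * avg_area = 36 * 32.6170 = 1174.2120 sq ft
Finished = Raw_total * yield / 100 = 1174.2120 * 77.0850 / 100 = 905.1413 sq ft
Value = Finished * price = 905.1413 * 3.5040 = 3171.6152 $


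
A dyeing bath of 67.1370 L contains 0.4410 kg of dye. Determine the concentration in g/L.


Formula: Conc = dye_mass(kg) / volume(L) * 1000
Substituting: Conc = 0.4410 / 67.1370 * 1000
Result: 6.5687 g/L


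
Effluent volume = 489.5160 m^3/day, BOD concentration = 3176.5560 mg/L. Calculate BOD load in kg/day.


Formula: BOD_load = volume * conc / 1000
Substituting: BOD_load = 489.5160 * 3176.5560 / 1000
Result: 1554.9750 kg/day


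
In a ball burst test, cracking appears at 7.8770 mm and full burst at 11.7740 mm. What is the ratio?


Formula: Ratio = crack / burst
Substituting: Ratio = 7.8770 / 11.7740
Result: 0.6690


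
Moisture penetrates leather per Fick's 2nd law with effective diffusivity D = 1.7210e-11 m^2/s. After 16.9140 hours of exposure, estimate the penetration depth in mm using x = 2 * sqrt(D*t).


t = 16.9140 hr * 3600 = 60890.4000 s
D * t = 1.7210e-11 * 60890.4000 = 1.0479e-06
x = 2 * sqrt(D*t) = 2 * sqrt(1.0479e-06) = 0.00204736 m = 2.0474 mm


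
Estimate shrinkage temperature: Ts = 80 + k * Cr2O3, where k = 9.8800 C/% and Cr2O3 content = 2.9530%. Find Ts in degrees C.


Formula: Ts = 80 + k * Cr2O3
Substituting: Ts = 80 + 9.8800 * 2.9530
Result: 109.1756 C


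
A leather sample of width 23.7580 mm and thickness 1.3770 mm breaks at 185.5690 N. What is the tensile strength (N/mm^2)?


Formula: TS = force / (width * thickness)
Substituting: TS = 185.5690 / (23.7580 * 1.3770)
Result: 5.6723 N/mm^2


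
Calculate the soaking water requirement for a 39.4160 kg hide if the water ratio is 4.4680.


Formula: Water = hide_weight * ratio
Substituting: Water = 39.4160 * 4.4680
Result: 176.1107 kg


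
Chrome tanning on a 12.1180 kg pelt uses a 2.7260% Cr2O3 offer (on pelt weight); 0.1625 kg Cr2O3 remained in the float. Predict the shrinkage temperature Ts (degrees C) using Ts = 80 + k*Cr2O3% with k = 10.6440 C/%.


Offered = pelt * offer_pct / 100 = 12.1180 * 2.7260 / 100 = 0.3303 kg
Uptake = offered - residual = 0.3303 - 0.1625 = 0.1678 kg
Cr2O3% on pelt = uptake / pelt * 100 = 0.1678 / 12.1180 * 100 = 1.3850 %
Ts = 80 + k * Cr2O3% = 80 + 10.6440 * 1.3850 = 94.7421 C


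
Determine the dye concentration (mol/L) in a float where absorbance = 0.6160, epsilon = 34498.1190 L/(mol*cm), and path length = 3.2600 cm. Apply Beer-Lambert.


Formula: c = A / (epsilon * l)
Substituting: c = 0.6160 / (34498.1190 * 3.2600)
Result: 5.4773e-06 mol/L


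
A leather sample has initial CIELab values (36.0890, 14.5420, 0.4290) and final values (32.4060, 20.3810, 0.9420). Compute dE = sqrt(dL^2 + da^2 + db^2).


dL = -3.6830, da = 5.8390, db = 0.5130
dE = sqrt((-3.6830)^2 + 5.8390^2 + 0.5130^2) = 6.9225


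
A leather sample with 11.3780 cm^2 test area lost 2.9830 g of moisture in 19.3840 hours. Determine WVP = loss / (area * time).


Formula: WVP = loss / (area * time)
Substituting: WVP = 2.9830 / (11.3780 * 19.3840)
Result: 0.0135252 g/(cm^2*hr)


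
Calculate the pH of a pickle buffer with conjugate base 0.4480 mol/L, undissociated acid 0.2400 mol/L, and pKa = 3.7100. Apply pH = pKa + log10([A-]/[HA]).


ratio = [A-] / [HA] = 0.4480 / 0.2400 = 1.8667
log10(ratio) = 0.2711
pH = pKa + log10(ratio) = 3.7100 + 0.2711 = 3.9811


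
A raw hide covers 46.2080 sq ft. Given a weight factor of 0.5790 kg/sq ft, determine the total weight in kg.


Formula: Weight = area * weight_per_sqft
Substituting: Weight = 46.2080 * 0.5790
Result: 26.7544 kg


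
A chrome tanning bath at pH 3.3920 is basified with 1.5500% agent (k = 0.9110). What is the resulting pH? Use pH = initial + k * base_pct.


Formula: pH_final = pH_initial + k * base_pct
Substituting: pH_final = 3.3920 + 0.9110 * 1.5500
Result: 4.8041


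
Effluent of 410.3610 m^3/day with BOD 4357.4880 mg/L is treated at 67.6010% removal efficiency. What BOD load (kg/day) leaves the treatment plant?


Load_in = volume * conc / 1000 = 410.3610 * 4357.4880 / 1000 = 1788.1431 kg/day
Removed = Load_in * eff / 100 = 1788.1431 * 67.6010 / 100 = 1208.8026 kg/day
Load_out = Load_in - Removed = 1788.1431 - 1208.8026 = 579.3405 kg/day


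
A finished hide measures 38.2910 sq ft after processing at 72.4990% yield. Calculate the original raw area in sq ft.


Formula: raw = finished * 100 / yield
Substituting: raw = 38.2910 * 100 / 72.4990
Result: 52.8159 sq ft


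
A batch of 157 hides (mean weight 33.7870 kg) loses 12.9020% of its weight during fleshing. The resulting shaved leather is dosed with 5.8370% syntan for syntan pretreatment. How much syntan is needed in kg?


Total_raw = N * avg_wt = 157 * 33.7870 = 5304.5590 kg
Substrate = Total_raw * (1 - loss/100) = 5304.5590 * (1 - 12.9020/100) = 4620.1648 kg
Syntan = Substrate * pct / 100 = 4620.1648 * 5.8370 / 100 = 269.6790 kg


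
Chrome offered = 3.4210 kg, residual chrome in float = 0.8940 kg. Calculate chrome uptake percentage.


Formula: Uptake = (offered - residual) / offered * 100
Substituting: Uptake = (3.4210 - 0.8940) / 3.4210 * 100
Result: 73.8673 %


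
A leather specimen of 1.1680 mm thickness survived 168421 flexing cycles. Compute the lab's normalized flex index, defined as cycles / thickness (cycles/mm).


Formula: Index = cycles / thickness
Substituting: Index = 168421 / 1.1680
Result: 144196.0616 cycles/mm


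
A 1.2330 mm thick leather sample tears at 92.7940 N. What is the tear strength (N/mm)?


Formula: Tear strength = force / thickness
Substituting: Tear strength = 92.7940 / 1.2330
Result: 75.2587 N/mm


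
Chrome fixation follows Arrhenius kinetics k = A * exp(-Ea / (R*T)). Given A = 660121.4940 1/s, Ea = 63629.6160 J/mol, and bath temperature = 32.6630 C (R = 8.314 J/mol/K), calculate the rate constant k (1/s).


T_K = T_C + 273.15 = 32.6630 + 273.15 = 305.8130 K
exponent = -Ea / (R * T_K) = -63629.6160 / (8.314 * 305.8130) = -25.0261
k = A * exp(exponent) = 660121.4940 * exp(-25.0261) = 8.9315e-06 1/s


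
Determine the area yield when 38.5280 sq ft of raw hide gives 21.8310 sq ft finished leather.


Formula: Yield = finished / raw * 100
Substituting: Yield = 21.8310 / 38.5280 * 100
Result: 56.6627 %


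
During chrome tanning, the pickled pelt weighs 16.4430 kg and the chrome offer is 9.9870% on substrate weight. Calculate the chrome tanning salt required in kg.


Formula: Chrome = substrate * pct / 100
Substituting: Chrome = 16.4430 * 9.9870 / 100
Result: 1.6422 kg


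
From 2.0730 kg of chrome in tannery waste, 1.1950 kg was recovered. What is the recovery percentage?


Formula: Recovery = recovered / input * 100
Substituting: Recovery = 1.1950 / 2.0730 * 100
Result: 57.6459 %


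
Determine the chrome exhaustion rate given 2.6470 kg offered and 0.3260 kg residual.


Formula: Uptake = (offered - residual) / offered * 100
Substituting: Uptake = (2.6470 - 0.3260) / 2.6470 * 100
Result: 87.6842 %


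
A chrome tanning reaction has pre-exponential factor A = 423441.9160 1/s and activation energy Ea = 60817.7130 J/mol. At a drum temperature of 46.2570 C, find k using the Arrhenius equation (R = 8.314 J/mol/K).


T_K = T_C + 273.15 = 46.2570 + 273.15 = 319.4070 K
exponent = -Ea / (R * T_K) = -60817.7130 / (8.314 * 319.4070) = -22.9021
k = A * exp(exponent) = 423441.9160 * exp(-22.9021) = 4.7922e-05 1/s


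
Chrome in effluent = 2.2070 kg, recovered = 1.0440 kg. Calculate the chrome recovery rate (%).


Formula: Recovery = recovered / input * 100
Substituting: Recovery = 1.0440 / 2.2070 * 100
Result: 47.3040 %


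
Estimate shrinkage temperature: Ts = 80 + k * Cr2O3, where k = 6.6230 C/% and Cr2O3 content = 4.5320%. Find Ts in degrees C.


Formula: Ts = 80 + k * Cr2O3
Substituting: Ts = 80 + 6.6230 * 4.5320
Result: 110.0154 C


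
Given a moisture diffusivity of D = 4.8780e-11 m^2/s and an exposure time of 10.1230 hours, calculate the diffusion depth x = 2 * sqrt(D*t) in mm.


t = 10.1230 hr * 3600 = 36442.8000 s
D * t = 4.8780e-11 * 36442.8000 = 1.7777e-06
x = 2 * sqrt(D*t) = 2 * sqrt(1.7777e-06) = 0.00266659 m = 2.6666 mm


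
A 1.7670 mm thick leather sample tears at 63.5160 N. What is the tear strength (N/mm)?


Formula: Tear strength = force / thickness
Substituting: Tear strength = 63.5160 / 1.7670
Result: 35.9457 N/mm


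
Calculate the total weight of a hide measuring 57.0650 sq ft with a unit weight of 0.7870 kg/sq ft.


Formula: Weight = area * weight_per_sqft
Substituting: Weight = 57.0650 * 0.7870
Result: 44.9102 kg


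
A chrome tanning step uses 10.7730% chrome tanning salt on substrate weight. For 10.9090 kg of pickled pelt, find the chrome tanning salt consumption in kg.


Formula: Chrome = substrate * pct / 100
Substituting: Chrome = 10.9090 * 10.7730 / 100
Result: 1.1752 kg
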